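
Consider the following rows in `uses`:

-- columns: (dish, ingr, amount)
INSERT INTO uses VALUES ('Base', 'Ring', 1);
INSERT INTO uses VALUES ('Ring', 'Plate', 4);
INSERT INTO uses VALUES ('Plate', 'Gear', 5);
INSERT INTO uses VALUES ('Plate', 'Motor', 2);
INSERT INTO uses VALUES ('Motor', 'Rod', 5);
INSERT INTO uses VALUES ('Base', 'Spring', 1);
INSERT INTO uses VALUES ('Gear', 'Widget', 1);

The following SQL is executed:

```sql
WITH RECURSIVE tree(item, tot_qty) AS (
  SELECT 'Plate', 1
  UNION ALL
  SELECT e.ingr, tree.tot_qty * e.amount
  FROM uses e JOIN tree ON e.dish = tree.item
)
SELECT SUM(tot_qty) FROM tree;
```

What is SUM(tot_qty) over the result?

Base: (Plate, tot_qty=1).
Iteration 1: components of {Plate} -> Gear = 1*5 = 5, Motor = 1*2 = 2.
Iteration 2: components of {Gear,Motor} -> Rod = 2*5 = 10, Widget = 5*1 = 5.
Iteration 3: no further components; recursion stops.
SUM(tot_qty) = 1 + 5 + 2 + 5 + 10 = 23.

23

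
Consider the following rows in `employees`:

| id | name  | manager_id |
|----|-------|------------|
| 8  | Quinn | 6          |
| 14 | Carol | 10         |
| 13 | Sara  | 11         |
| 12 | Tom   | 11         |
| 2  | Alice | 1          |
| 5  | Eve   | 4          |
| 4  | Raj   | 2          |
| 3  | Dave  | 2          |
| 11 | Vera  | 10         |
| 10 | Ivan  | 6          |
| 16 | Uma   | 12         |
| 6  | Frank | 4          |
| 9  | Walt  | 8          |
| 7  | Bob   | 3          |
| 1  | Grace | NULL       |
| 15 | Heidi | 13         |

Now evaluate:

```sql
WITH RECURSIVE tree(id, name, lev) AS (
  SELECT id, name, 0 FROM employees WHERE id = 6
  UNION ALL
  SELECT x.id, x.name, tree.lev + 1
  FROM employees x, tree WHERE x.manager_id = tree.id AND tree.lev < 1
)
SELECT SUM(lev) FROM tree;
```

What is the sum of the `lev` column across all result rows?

2

Base: id=6 (Frank) at lev 0.
Iteration 1: rows with manager_id in {6} -> Quinn (id 8, lev 1), Ivan (id 10, lev 1).
Iteration 2: lev < 1 fails for all current rows; recursion stops.
SUM(lev) = 0 + 1 + 1 = 2.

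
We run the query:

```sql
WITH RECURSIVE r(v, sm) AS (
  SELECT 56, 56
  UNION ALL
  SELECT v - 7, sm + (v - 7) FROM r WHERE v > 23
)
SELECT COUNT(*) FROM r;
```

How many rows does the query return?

6

Base: v=56, sm=56.
Iteration 1: 56 > 23 holds -> v = 56 - 7 = 49, sm = 56 + 49 = 105.
Iteration 2: 49 > 23 holds -> v = 49 - 7 = 42, sm = 105 + 42 = 147.
Iteration 3: 42 > 23 holds -> v = 42 - 7 = 35, sm = 147 + 35 = 182.
Iteration 4: 35 > 23 holds -> v = 35 - 7 = 28, sm = 182 + 28 = 210.
Iteration 5: 28 > 23 holds -> v = 28 - 7 = 21, sm = 210 + 21 = 231.
Iteration 6: 21 > 23 fails; recursion stops.
Total rows emitted: 6.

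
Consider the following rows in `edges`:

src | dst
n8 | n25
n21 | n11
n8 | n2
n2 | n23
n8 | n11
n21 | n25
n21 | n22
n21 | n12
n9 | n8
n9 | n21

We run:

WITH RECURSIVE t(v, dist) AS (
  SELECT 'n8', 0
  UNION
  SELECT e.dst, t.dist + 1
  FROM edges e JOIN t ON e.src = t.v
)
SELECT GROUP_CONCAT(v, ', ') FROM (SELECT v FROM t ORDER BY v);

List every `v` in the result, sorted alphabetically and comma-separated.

Base: (n8, dist=0).
Iteration 1: edges from {n8} -> (n11, dist=1), (n2, dist=1), (n25, dist=1).
Iteration 2: edges from {n11,n2,n25} -> (n23, dist=2).
Iteration 3: no outgoing edges from {n23}; recursion stops.

n11, n2, n23, n25, n8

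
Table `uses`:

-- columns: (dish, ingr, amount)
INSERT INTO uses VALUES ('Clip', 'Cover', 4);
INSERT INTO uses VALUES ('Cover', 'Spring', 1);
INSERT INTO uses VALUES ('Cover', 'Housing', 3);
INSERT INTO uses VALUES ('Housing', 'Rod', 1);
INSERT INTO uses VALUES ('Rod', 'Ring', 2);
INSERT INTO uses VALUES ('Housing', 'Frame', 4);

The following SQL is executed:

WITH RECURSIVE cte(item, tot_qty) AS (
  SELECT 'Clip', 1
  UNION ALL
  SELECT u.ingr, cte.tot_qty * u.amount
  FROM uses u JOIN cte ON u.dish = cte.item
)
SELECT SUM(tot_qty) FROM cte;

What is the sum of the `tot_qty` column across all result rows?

105

Base: (Clip, tot_qty=1).
Iteration 1: components of {Clip} -> Cover = 1*4 = 4.
Iteration 2: components of {Cover} -> Housing = 4*3 = 12, Spring = 4*1 = 4.
Iteration 3: components of {Housing,Spring} -> Frame = 12*4 = 48, Rod = 12*1 = 12.
Iteration 4: components of {Frame,Rod} -> Ring = 12*2 = 24.
Iteration 5: no further components; recursion stops.
SUM(tot_qty) = 1 + 4 + 4 + 12 + 12 + 48 + 24 = 105.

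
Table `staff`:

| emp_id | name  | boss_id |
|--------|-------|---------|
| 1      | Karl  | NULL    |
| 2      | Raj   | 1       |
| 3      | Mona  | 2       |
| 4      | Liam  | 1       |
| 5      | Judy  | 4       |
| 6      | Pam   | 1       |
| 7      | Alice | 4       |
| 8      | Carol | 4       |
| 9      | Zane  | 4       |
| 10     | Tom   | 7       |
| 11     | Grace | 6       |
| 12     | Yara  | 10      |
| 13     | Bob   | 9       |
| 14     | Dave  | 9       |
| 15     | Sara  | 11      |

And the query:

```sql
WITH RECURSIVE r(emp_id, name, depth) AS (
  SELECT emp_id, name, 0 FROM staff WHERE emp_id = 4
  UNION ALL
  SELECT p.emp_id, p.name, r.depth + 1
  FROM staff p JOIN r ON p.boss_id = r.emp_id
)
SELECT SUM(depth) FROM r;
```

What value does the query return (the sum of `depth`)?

Base: emp_id=4 (Liam) at depth 0.
Iteration 1: rows with boss_id in {4} -> Judy (id 5, depth 1), Alice (id 7, depth 1), Carol (id 8, depth 1), Zane (id 9, depth 1).
Iteration 2: rows with boss_id in {5,7,8,9} -> Tom (id 10, depth 2), Bob (id 13, depth 2), Dave (id 14, depth 2).
Iteration 3: rows with boss_id in {10,13,14} -> Yara (id 12, depth 3).
Iteration 4: no rows with boss_id in {12}; recursion stops.
SUM(depth) = 0 + 1 + 1 + 1 + 1 + 2 + 2 + 2 + 3 = 13.

13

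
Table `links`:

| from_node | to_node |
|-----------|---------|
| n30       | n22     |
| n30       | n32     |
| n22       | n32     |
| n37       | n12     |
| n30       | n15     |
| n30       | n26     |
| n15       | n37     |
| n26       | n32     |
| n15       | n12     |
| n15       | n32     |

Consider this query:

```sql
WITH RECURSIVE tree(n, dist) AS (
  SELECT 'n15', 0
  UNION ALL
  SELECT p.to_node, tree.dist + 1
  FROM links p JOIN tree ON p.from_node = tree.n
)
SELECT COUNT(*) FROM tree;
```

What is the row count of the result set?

5

Base: (n15, dist=0).
Iteration 1: edges from {n15} -> (n12, dist=1), (n32, dist=1), (n37, dist=1).
Iteration 2: edges from {n12,n32,n37} -> (n12, dist=2).
Iteration 3: no outgoing edges from {n12}; recursion stops.
Total rows emitted: 5.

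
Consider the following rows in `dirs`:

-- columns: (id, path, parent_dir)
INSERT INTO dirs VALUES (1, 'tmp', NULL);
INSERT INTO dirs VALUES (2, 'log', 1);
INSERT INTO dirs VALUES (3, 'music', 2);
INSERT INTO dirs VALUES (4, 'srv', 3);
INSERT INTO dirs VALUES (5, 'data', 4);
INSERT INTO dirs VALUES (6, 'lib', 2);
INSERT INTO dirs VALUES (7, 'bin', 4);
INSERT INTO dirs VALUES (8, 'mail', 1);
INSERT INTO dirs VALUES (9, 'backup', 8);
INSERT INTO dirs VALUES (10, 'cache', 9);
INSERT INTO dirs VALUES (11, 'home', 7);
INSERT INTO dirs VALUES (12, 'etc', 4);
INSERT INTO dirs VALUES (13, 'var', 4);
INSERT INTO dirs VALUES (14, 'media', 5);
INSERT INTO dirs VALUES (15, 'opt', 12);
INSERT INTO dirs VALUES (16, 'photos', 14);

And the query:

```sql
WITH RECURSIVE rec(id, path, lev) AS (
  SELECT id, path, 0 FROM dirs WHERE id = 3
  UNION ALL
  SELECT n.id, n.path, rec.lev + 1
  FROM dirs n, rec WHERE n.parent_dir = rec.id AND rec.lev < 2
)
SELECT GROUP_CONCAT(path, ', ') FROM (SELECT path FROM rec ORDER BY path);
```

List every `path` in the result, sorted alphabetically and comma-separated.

Base: id=3 (music) at lev 0.
Iteration 1: rows with parent_dir in {3} -> srv (id 4, lev 1).
Iteration 2: rows with parent_dir in {4} -> data (id 5, lev 2), bin (id 7, lev 2), etc (id 12, lev 2), var (id 13, lev 2).
Iteration 3: lev < 2 fails for all current rows; recursion stops.

bin, data, etc, music, srv, var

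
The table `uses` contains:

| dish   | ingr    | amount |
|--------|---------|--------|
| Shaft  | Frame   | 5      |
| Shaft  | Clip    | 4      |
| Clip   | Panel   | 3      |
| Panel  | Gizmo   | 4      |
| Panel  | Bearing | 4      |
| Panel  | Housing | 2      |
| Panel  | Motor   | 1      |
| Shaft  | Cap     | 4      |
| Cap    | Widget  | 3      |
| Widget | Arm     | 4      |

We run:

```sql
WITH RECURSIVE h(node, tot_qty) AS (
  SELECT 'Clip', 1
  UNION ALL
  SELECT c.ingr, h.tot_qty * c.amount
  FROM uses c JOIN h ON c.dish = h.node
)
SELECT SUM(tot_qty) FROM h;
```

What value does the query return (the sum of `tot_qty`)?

37

Base: (Clip, tot_qty=1).
Iteration 1: components of {Clip} -> Panel = 1*3 = 3.
Iteration 2: components of {Panel} -> Bearing = 3*4 = 12, Gizmo = 3*4 = 12, Housing = 3*2 = 6, Motor = 3*1 = 3.
Iteration 3: no further components; recursion stops.
SUM(tot_qty) = 1 + 3 + 12 + 12 + 6 + 3 = 37.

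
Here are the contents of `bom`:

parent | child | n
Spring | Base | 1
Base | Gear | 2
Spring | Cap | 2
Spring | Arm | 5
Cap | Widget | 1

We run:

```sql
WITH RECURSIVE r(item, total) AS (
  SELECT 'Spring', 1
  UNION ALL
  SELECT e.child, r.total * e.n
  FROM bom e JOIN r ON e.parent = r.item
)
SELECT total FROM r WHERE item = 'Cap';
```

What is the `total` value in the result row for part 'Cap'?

2

Base: (Spring, total=1).
Iteration 1: components of {Spring} -> Arm = 1*5 = 5, Base = 1*1 = 1, Cap = 1*2 = 2.
Iteration 2: components of {Arm,Base,Cap} -> Gear = 1*2 = 2, Widget = 2*1 = 2.
Iteration 3: no further components; recursion stops.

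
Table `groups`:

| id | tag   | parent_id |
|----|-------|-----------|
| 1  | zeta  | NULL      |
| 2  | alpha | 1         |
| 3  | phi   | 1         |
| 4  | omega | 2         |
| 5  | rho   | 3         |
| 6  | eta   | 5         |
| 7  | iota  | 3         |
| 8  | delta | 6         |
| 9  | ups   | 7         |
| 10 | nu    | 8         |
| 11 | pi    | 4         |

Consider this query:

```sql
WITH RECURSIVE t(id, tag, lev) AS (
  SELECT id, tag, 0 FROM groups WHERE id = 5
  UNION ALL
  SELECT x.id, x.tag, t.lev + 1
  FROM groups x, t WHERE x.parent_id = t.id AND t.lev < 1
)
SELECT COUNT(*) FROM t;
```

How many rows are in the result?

Base: id=5 (rho) at lev 0.
Iteration 1: rows with parent_id in {5} -> eta (id 6, lev 1).
Iteration 2: lev < 1 fails for all current rows; recursion stops.
Total rows emitted: 2.

2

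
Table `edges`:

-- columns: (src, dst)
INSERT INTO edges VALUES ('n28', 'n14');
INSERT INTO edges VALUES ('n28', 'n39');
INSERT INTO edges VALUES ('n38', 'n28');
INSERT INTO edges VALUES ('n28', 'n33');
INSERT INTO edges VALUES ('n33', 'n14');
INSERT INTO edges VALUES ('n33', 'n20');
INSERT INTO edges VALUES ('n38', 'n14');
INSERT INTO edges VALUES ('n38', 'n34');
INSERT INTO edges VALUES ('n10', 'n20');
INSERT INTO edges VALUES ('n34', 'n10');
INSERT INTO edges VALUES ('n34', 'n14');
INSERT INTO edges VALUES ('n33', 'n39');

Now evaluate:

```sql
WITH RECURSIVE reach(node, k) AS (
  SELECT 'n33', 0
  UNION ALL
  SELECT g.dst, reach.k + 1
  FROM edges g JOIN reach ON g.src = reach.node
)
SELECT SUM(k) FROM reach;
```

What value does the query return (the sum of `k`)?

Base: (n33, k=0).
Iteration 1: edges from {n33} -> (n14, k=1), (n20, k=1), (n39, k=1).
Iteration 2: no outgoing edges from {n14,n20,n39}; recursion stops.
SUM(k) = 0 + 1 + 1 + 1 = 3.

3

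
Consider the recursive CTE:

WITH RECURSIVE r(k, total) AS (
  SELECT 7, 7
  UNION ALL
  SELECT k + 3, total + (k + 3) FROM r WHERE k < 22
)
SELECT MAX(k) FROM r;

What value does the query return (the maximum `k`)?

22

Base: k=7, total=7.
Iteration 1: 7 < 22 holds -> k = 7 + 3 = 10, total = 7 + 10 = 17.
Iteration 2: 10 < 22 holds -> k = 10 + 3 = 13, total = 17 + 13 = 30.
Iteration 3: 13 < 22 holds -> k = 13 + 3 = 16, total = 30 + 16 = 46.
Iteration 4: 16 < 22 holds -> k = 16 + 3 = 19, total = 46 + 19 = 65.
Iteration 5: 19 < 22 holds -> k = 19 + 3 = 22, total = 65 + 22 = 87.
Iteration 6: 22 < 22 fails; recursion stops.
k values: 7, 10, 13, 16, 19, 22; the maximum is 22.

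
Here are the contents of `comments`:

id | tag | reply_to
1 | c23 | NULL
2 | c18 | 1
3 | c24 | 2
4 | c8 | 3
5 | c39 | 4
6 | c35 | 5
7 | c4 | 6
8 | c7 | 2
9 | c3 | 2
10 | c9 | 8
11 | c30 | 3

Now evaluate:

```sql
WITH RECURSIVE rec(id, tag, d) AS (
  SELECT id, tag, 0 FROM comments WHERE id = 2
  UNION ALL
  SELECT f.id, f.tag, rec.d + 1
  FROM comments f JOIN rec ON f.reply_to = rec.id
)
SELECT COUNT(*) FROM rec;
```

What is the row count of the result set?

10

Base: id=2 (c18) at d 0.
Iteration 1: rows with reply_to in {2} -> c24 (id 3, d 1), c7 (id 8, d 1), c3 (id 9, d 1).
Iteration 2: rows with reply_to in {3,8,9} -> c8 (id 4, d 2), c9 (id 10, d 2), c30 (id 11, d 2).
Iteration 3: rows with reply_to in {4,10,11} -> c39 (id 5, d 3).
Iteration 4: rows with reply_to in {5} -> c35 (id 6, d 4).
Iteration 5: rows with reply_to in {6} -> c4 (id 7, d 5).
Iteration 6: no rows with reply_to in {7}; recursion stops.
Total rows emitted: 10.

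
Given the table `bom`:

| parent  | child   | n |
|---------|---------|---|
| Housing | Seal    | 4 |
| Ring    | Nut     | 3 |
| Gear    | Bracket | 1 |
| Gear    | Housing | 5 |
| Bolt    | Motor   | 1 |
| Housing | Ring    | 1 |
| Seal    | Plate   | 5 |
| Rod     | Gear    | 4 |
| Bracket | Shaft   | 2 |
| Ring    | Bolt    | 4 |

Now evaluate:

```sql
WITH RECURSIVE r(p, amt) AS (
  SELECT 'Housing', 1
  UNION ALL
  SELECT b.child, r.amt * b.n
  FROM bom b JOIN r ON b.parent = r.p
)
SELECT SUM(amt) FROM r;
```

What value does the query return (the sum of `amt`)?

37

Base: (Housing, amt=1).
Iteration 1: components of {Housing} -> Ring = 1*1 = 1, Seal = 1*4 = 4.
Iteration 2: components of {Ring,Seal} -> Bolt = 1*4 = 4, Nut = 1*3 = 3, Plate = 4*5 = 20.
Iteration 3: components of {Bolt,Nut,Plate} -> Motor = 4*1 = 4.
Iteration 4: no further components; recursion stops.
SUM(amt) = 1 + 1 + 4 + 4 + 3 + 20 + 4 = 37.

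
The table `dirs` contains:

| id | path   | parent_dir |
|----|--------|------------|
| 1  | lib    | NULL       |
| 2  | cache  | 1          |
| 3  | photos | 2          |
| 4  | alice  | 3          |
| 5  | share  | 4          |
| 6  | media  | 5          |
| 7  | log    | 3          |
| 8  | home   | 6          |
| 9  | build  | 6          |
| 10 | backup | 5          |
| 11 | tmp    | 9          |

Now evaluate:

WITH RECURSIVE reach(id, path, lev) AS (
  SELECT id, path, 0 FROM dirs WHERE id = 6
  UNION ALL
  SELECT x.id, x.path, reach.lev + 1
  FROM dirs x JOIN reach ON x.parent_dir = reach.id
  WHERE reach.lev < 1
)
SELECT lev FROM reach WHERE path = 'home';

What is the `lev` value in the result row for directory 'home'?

1

Base: id=6 (media) at lev 0.
Iteration 1: rows with parent_dir in {6} -> home (id 8, lev 1), build (id 9, lev 1).
Iteration 2: lev < 1 fails for all current rows; recursion stops.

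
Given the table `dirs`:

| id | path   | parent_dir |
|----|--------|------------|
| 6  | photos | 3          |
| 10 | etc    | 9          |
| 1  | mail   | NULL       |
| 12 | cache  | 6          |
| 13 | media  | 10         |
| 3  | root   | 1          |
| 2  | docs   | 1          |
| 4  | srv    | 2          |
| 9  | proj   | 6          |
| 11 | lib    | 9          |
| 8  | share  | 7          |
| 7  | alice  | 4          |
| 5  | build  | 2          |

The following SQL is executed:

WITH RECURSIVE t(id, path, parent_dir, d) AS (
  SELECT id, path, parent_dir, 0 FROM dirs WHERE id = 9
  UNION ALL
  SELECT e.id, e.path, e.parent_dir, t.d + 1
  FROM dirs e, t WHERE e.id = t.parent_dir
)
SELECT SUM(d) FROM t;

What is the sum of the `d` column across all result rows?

Base: id=9 (proj), parent_dir=6, d 0.
Iteration 1: join on id=6 -> photos (id 6, parent_dir=3, d 1).
Iteration 2: join on id=3 -> root (id 3, parent_dir=1, d 2).
Iteration 3: join on id=1 -> mail (id 1, parent_dir=NULL, d 3).
Iteration 4: parent_dir is NULL; no match; recursion stops.
SUM(d) = 0 + 1 + 2 + 3 = 6.

6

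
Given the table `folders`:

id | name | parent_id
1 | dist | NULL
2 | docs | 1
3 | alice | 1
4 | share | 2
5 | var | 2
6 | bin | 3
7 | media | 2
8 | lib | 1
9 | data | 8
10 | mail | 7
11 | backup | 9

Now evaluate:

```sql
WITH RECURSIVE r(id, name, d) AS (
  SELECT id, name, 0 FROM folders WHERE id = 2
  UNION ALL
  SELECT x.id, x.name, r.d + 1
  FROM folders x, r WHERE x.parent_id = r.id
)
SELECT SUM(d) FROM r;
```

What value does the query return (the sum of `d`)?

Base: id=2 (docs) at d 0.
Iteration 1: rows with parent_id in {2} -> share (id 4, d 1), var (id 5, d 1), media (id 7, d 1).
Iteration 2: rows with parent_id in {4,5,7} -> mail (id 10, d 2).
Iteration 3: no rows with parent_id in {10}; recursion stops.
SUM(d) = 0 + 1 + 1 + 1 + 2 = 5.

5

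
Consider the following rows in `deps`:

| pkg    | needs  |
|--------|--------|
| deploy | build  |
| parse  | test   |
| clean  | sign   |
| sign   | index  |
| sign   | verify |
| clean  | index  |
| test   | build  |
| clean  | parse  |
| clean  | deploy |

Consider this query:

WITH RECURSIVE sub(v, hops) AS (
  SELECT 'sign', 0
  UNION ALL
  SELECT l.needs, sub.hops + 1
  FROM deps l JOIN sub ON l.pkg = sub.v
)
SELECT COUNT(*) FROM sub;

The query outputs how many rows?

Base: (sign, hops=0).
Iteration 1: edges from {sign} -> (index, hops=1), (verify, hops=1).
Iteration 2: no outgoing edges from {index,verify}; recursion stops.
Total rows emitted: 3.

3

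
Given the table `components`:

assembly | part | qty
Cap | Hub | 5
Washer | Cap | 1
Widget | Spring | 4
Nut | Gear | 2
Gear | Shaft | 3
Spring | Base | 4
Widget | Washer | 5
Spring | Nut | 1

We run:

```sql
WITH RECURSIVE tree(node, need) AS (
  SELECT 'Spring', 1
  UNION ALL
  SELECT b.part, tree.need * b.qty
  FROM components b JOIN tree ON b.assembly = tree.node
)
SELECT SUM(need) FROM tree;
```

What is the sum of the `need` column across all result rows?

Base: (Spring, need=1).
Iteration 1: components of {Spring} -> Base = 1*4 = 4, Nut = 1*1 = 1.
Iteration 2: components of {Base,Nut} -> Gear = 1*2 = 2.
Iteration 3: components of {Gear} -> Shaft = 2*3 = 6.
Iteration 4: no further components; recursion stops.
SUM(need) = 1 + 1 + 4 + 2 + 6 = 14.

14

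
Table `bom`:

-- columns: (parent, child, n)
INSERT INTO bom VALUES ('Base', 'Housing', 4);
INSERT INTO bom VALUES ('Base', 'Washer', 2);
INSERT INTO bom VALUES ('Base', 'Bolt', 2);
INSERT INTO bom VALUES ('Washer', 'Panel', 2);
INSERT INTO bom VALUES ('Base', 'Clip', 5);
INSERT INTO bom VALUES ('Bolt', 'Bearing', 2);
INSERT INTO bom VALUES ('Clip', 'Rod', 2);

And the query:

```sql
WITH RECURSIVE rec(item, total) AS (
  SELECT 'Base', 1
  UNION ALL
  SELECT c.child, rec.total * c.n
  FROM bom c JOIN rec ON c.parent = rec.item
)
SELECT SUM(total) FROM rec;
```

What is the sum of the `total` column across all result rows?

Base: (Base, total=1).
Iteration 1: components of {Base} -> Bolt = 1*2 = 2, Clip = 1*5 = 5, Housing = 1*4 = 4, Washer = 1*2 = 2.
Iteration 2: components of {Bolt,Clip,Housing,Washer} -> Bearing = 2*2 = 4, Panel = 2*2 = 4, Rod = 5*2 = 10.
Iteration 3: no further components; recursion stops.
SUM(total) = 1 + 4 + 2 + 2 + 5 + 4 + 4 + 10 = 32.

32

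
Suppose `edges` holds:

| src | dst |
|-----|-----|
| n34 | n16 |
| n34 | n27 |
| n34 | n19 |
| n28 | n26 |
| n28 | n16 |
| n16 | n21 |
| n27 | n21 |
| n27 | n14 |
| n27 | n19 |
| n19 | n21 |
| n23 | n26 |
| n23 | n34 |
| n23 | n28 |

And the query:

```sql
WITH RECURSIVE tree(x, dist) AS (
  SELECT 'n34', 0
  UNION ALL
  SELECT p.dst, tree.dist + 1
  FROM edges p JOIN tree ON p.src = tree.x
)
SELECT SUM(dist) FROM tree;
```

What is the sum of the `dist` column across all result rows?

16

Base: (n34, dist=0).
Iteration 1: edges from {n34} -> (n16, dist=1), (n19, dist=1), (n27, dist=1).
Iteration 2: edges from {n16,n19,n27} -> (n14, dist=2), (n19, dist=2), (n21, dist=2) x3. [UNION ALL keeps all 5 new rows, including repeats]
Iteration 3: edges from {n14,n19,n21} -> (n21, dist=3).
Iteration 4: no outgoing edges from {n21}; recursion stops.
SUM(dist) = 0 + 1 + 1 + 1 + 2 + 2 + 2 + 2 + 2 + 3 = 16.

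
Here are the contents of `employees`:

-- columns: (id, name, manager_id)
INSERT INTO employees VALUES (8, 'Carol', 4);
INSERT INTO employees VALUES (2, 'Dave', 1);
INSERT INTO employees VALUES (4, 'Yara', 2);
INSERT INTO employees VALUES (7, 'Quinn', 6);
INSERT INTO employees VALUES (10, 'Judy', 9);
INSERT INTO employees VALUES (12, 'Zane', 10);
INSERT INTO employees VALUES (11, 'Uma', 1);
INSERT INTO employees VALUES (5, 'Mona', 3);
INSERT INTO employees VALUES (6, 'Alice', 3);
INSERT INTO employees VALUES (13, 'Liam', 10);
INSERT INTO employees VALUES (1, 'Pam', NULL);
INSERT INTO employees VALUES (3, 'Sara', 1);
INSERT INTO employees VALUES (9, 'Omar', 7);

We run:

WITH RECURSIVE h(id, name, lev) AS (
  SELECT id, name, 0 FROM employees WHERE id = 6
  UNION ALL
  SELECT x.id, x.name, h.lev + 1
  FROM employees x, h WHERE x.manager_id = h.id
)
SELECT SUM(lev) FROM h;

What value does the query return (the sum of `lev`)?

Base: id=6 (Alice) at lev 0.
Iteration 1: rows with manager_id in {6} -> Quinn (id 7, lev 1).
Iteration 2: rows with manager_id in {7} -> Omar (id 9, lev 2).
Iteration 3: rows with manager_id in {9} -> Judy (id 10, lev 3).
Iteration 4: rows with manager_id in {10} -> Zane (id 12, lev 4), Liam (id 13, lev 4).
Iteration 5: no rows with manager_id in {12,13}; recursion stops.
SUM(lev) = 0 + 1 + 2 + 3 + 4 + 4 = 14.

14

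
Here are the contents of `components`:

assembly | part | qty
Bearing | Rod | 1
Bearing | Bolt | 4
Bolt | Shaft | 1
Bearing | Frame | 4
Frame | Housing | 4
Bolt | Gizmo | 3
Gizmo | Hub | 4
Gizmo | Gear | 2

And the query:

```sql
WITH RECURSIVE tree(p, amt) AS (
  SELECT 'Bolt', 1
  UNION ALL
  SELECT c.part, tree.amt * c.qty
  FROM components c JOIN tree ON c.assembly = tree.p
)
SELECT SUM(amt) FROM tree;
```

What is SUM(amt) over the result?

Base: (Bolt, amt=1).
Iteration 1: components of {Bolt} -> Gizmo = 1*3 = 3, Shaft = 1*1 = 1.
Iteration 2: components of {Gizmo,Shaft} -> Gear = 3*2 = 6, Hub = 3*4 = 12.
Iteration 3: no further components; recursion stops.
SUM(amt) = 1 + 1 + 3 + 12 + 6 = 23.

23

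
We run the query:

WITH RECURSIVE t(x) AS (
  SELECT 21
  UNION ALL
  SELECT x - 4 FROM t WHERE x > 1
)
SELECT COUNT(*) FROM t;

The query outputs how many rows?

Base: x=21.
Iteration 1: 21 > 1 holds -> x = 21 - 4 = 17.
Iteration 2: 17 > 1 holds -> x = 17 - 4 = 13.
Iteration 3: 13 > 1 holds -> x = 13 - 4 = 9.
Iteration 4: 9 > 1 holds -> x = 9 - 4 = 5.
Iteration 5: 5 > 1 holds -> x = 5 - 4 = 1.
Iteration 6: 1 > 1 fails; recursion stops.
Total rows emitted: 6.

6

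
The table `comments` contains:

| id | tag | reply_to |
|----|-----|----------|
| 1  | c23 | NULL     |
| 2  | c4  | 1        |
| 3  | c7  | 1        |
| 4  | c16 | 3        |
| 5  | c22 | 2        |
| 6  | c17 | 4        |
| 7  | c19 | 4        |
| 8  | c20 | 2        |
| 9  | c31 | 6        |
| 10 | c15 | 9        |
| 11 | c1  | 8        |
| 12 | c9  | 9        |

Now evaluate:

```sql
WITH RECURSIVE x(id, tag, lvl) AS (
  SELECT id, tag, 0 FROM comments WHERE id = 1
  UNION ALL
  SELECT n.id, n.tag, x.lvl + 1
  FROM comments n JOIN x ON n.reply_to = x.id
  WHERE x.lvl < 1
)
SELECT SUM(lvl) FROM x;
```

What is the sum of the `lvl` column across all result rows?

Base: id=1 (c23) at lvl 0.
Iteration 1: rows with reply_to in {1} -> c4 (id 2, lvl 1), c7 (id 3, lvl 1).
Iteration 2: lvl < 1 fails for all current rows; recursion stops.
SUM(lvl) = 0 + 1 + 1 = 2.

2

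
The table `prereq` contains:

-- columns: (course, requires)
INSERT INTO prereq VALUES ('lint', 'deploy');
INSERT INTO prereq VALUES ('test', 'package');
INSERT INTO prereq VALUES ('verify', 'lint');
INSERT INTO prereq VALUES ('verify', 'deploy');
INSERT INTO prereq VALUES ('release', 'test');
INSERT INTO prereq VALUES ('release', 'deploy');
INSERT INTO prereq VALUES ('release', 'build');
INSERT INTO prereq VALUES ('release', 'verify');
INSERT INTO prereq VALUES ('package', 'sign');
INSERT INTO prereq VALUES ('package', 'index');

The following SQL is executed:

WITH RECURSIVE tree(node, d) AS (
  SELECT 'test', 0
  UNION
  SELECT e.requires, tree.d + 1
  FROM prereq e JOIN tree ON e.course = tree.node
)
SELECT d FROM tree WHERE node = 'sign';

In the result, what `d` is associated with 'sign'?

2

Base: (test, d=0).
Iteration 1: edges from {test} -> (package, d=1).
Iteration 2: edges from {package} -> (index, d=2), (sign, d=2).
Iteration 3: no outgoing edges from {index,sign}; recursion stops.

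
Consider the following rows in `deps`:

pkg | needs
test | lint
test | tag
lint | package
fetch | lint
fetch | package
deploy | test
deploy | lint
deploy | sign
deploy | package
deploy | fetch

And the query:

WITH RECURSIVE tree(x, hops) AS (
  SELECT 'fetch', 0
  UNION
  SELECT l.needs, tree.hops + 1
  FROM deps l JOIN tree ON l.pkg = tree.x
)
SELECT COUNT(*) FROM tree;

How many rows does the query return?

Base: (fetch, hops=0).
Iteration 1: edges from {fetch} -> (lint, hops=1), (package, hops=1).
Iteration 2: edges from {lint,package} -> (package, hops=2).
Iteration 3: no outgoing edges from {package}; recursion stops.
Total rows emitted: 4.

4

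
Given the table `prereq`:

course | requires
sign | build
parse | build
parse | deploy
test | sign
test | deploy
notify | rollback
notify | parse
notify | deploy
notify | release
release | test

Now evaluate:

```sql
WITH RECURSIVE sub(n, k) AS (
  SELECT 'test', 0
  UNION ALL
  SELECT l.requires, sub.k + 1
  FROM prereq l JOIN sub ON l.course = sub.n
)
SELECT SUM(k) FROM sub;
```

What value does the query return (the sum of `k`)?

4

Base: (test, k=0).
Iteration 1: edges from {test} -> (deploy, k=1), (sign, k=1).
Iteration 2: edges from {deploy,sign} -> (build, k=2).
Iteration 3: no outgoing edges from {build}; recursion stops.
SUM(k) = 0 + 1 + 1 + 2 = 4.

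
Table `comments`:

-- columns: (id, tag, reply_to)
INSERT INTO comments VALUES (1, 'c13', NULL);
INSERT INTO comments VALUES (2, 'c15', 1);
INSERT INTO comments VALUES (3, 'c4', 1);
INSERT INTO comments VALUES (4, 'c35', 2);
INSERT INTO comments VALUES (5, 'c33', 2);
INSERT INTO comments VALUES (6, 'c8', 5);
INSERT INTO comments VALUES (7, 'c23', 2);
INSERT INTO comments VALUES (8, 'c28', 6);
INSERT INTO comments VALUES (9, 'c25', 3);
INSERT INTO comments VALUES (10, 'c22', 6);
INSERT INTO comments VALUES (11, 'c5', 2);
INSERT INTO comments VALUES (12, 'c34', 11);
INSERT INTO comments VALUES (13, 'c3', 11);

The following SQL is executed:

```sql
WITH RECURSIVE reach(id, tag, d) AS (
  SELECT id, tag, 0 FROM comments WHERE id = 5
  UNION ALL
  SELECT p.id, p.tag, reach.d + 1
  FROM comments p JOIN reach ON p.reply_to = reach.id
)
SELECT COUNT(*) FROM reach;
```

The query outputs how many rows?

4

Base: id=5 (c33) at d 0.
Iteration 1: rows with reply_to in {5} -> c8 (id 6, d 1).
Iteration 2: rows with reply_to in {6} -> c28 (id 8, d 2), c22 (id 10, d 2).
Iteration 3: no rows with reply_to in {8,10}; recursion stops.
Total rows emitted: 4.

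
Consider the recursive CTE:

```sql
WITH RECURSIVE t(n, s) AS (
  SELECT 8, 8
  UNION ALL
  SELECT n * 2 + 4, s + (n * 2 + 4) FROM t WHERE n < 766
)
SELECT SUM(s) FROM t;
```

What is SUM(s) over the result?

Base: n=8, s=8.
Iteration 1: 8 < 766 holds -> n = 8 * 2 + 4 = 20, s = 8 + 20 = 28.
Iteration 2: 20 < 766 holds -> n = 20 * 2 + 4 = 44, s = 28 + 44 = 72.
Iteration 3: 44 < 766 holds -> n = 44 * 2 + 4 = 92, s = 72 + 92 = 164.
Iteration 4: 92 < 766 holds -> n = 92 * 2 + 4 = 188, s = 164 + 188 = 352.
Iteration 5: 188 < 766 holds -> n = 188 * 2 + 4 = 380, s = 352 + 380 = 732.
Iteration 6: 380 < 766 holds -> n = 380 * 2 + 4 = 764, s = 732 + 764 = 1496.
Iteration 7: 764 < 766 holds -> n = 764 * 2 + 4 = 1532, s = 1496 + 1532 = 3028.
Iteration 8: 1532 < 766 fails; recursion stops.
SUM(s) = 8 + 28 + 72 + 164 + 352 + 732 + 1496 + 3028 = 5880.

5880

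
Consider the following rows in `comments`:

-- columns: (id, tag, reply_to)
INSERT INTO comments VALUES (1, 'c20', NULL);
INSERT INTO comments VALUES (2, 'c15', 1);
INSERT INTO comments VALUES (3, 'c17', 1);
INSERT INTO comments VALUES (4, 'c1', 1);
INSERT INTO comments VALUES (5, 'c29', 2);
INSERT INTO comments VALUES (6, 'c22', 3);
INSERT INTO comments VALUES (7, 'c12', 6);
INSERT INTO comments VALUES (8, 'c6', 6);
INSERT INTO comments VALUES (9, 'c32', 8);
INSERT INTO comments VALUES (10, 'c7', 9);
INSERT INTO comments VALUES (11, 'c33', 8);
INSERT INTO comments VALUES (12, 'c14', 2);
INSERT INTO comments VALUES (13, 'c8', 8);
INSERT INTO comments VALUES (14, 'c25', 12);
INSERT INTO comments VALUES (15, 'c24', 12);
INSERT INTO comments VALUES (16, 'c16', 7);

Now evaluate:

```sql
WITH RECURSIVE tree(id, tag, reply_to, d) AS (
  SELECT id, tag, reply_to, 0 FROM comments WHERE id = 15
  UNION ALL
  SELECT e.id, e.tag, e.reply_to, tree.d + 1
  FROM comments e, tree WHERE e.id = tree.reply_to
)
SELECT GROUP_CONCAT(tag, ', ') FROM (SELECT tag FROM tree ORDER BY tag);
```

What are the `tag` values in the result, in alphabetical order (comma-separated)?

c14, c15, c20, c24

Base: id=15 (c24), reply_to=12, d 0.
Iteration 1: join on id=12 -> c14 (id 12, reply_to=2, d 1).
Iteration 2: join on id=2 -> c15 (id 2, reply_to=1, d 2).
Iteration 3: join on id=1 -> c20 (id 1, reply_to=NULL, d 3).
Iteration 4: reply_to is NULL; no match; recursion stops.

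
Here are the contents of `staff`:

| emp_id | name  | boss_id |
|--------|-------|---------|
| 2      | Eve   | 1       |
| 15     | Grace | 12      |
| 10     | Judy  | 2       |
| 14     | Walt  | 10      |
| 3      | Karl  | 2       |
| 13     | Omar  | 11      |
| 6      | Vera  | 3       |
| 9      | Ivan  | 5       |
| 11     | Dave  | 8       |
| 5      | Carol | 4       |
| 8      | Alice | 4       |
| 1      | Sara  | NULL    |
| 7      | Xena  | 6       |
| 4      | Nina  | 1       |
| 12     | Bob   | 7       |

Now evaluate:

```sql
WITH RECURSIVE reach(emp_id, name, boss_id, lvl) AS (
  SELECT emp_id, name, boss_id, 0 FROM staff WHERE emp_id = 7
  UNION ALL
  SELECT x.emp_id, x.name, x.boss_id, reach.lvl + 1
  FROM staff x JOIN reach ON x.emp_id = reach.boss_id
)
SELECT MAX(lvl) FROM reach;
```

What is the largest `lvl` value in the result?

Base: emp_id=7 (Xena), boss_id=6, lvl 0.
Iteration 1: join on emp_id=6 -> Vera (id 6, boss_id=3, lvl 1).
Iteration 2: join on emp_id=3 -> Karl (id 3, boss_id=2, lvl 2).
Iteration 3: join on emp_id=2 -> Eve (id 2, boss_id=1, lvl 3).
Iteration 4: join on emp_id=1 -> Sara (id 1, boss_id=NULL, lvl 4).
Iteration 5: boss_id is NULL; no match; recursion stops.
lvl values: 0, 1, 2, 3, 4; the maximum is 4.

4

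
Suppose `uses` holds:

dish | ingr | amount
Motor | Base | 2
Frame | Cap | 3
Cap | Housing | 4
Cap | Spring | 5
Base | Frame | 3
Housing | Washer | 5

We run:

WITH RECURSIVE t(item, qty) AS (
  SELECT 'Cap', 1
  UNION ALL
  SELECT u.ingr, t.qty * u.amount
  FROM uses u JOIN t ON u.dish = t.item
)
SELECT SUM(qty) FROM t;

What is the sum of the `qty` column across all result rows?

Base: (Cap, qty=1).
Iteration 1: components of {Cap} -> Housing = 1*4 = 4, Spring = 1*5 = 5.
Iteration 2: components of {Housing,Spring} -> Washer = 4*5 = 20.
Iteration 3: no further components; recursion stops.
SUM(qty) = 1 + 5 + 4 + 20 = 30.

30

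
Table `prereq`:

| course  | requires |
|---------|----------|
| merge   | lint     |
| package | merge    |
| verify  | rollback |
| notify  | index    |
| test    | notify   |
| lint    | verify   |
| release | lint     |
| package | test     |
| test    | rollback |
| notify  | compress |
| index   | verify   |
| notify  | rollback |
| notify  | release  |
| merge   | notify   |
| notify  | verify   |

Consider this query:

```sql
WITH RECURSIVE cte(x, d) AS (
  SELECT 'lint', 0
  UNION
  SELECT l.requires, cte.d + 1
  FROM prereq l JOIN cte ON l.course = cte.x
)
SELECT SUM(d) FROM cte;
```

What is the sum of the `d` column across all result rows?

Base: (lint, d=0).
Iteration 1: edges from {lint} -> (verify, d=1).
Iteration 2: edges from {verify} -> (rollback, d=2).
Iteration 3: no outgoing edges from {rollback}; recursion stops.
SUM(d) = 0 + 1 + 2 = 3.

3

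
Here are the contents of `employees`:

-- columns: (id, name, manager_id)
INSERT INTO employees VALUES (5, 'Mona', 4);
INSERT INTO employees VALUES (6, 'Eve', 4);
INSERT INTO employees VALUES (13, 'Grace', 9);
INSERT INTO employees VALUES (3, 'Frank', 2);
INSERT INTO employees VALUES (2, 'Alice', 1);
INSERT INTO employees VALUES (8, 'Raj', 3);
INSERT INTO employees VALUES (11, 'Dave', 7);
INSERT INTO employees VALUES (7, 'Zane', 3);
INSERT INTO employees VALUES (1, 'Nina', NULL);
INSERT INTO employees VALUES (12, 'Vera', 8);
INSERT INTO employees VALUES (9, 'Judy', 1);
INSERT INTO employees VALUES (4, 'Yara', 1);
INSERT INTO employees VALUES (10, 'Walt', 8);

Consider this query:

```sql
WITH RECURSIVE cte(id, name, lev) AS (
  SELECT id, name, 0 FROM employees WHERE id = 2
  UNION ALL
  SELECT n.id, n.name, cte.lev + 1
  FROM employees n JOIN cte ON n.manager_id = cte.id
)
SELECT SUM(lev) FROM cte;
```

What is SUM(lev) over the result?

14

Base: id=2 (Alice) at lev 0.
Iteration 1: rows with manager_id in {2} -> Frank (id 3, lev 1).
Iteration 2: rows with manager_id in {3} -> Zane (id 7, lev 2), Raj (id 8, lev 2).
Iteration 3: rows with manager_id in {7,8} -> Walt (id 10, lev 3), Dave (id 11, lev 3), Vera (id 12, lev 3).
Iteration 4: no rows with manager_id in {10,11,12}; recursion stops.
SUM(lev) = 0 + 1 + 2 + 2 + 3 + 3 + 3 = 14.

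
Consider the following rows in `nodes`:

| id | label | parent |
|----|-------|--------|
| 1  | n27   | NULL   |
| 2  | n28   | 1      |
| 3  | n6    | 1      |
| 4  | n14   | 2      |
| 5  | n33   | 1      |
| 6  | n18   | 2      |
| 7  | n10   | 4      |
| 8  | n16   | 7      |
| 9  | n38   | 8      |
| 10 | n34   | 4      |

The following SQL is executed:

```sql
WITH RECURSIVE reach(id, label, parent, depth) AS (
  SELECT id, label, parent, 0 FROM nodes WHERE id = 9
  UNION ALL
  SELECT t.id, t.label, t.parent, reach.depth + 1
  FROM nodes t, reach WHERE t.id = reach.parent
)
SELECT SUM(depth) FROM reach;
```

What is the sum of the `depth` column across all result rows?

Base: id=9 (n38), parent=8, depth 0.
Iteration 1: join on id=8 -> n16 (id 8, parent=7, depth 1).
Iteration 2: join on id=7 -> n10 (id 7, parent=4, depth 2).
Iteration 3: join on id=4 -> n14 (id 4, parent=2, depth 3).
Iteration 4: join on id=2 -> n28 (id 2, parent=1, depth 4).
Iteration 5: join on id=1 -> n27 (id 1, parent=NULL, depth 5).
Iteration 6: parent is NULL; no match; recursion stops.
SUM(depth) = 0 + 1 + 2 + 3 + 4 + 5 = 15.

15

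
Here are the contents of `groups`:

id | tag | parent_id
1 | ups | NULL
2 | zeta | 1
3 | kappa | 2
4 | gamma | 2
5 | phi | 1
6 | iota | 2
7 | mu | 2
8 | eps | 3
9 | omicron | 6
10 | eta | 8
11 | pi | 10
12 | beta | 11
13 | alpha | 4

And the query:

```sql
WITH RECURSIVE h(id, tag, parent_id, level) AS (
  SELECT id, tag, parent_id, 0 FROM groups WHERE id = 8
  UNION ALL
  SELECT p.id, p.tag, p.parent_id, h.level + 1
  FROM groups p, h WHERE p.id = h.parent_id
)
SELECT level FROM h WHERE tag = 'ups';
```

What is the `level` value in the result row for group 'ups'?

Base: id=8 (eps), parent_id=3, level 0.
Iteration 1: join on id=3 -> kappa (id 3, parent_id=2, level 1).
Iteration 2: join on id=2 -> zeta (id 2, parent_id=1, level 2).
Iteration 3: join on id=1 -> ups (id 1, parent_id=NULL, level 3).
Iteration 4: parent_id is NULL; no match; recursion stops.

3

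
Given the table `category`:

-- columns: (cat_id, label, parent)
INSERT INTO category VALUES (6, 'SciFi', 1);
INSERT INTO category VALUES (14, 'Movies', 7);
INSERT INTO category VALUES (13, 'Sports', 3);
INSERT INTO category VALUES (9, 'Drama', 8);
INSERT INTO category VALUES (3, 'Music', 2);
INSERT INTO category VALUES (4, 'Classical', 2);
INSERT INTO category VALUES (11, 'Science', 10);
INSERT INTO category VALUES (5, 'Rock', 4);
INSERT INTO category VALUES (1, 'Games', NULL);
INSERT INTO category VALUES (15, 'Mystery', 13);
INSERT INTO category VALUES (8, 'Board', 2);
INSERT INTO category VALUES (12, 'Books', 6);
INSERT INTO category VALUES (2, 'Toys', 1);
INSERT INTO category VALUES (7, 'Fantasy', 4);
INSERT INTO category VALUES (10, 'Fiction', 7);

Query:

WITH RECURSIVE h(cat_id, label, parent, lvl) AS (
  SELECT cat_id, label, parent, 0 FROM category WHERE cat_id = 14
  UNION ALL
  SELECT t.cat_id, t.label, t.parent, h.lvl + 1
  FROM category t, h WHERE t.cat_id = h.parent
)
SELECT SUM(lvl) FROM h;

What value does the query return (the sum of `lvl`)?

Base: cat_id=14 (Movies), parent=7, lvl 0.
Iteration 1: join on cat_id=7 -> Fantasy (id 7, parent=4, lvl 1).
Iteration 2: join on cat_id=4 -> Classical (id 4, parent=2, lvl 2).
Iteration 3: join on cat_id=2 -> Toys (id 2, parent=1, lvl 3).
Iteration 4: join on cat_id=1 -> Games (id 1, parent=NULL, lvl 4).
Iteration 5: parent is NULL; no match; recursion stops.
SUM(lvl) = 0 + 1 + 2 + 3 + 4 = 10.

10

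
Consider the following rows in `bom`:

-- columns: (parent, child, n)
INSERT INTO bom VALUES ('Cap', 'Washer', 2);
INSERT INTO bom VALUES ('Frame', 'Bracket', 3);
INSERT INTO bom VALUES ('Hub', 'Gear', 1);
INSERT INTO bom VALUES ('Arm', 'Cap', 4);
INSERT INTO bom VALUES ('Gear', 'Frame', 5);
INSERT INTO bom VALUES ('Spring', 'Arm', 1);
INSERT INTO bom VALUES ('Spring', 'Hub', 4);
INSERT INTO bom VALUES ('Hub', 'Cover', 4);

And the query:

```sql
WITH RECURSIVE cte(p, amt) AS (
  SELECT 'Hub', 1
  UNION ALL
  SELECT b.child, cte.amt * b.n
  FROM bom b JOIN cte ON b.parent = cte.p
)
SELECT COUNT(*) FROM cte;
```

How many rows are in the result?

5

Base: (Hub, amt=1).
Iteration 1: components of {Hub} -> Cover = 1*4 = 4, Gear = 1*1 = 1.
Iteration 2: components of {Cover,Gear} -> Frame = 1*5 = 5.
Iteration 3: components of {Frame} -> Bracket = 5*3 = 15.
Iteration 4: no further components; recursion stops.
Total rows emitted: 5.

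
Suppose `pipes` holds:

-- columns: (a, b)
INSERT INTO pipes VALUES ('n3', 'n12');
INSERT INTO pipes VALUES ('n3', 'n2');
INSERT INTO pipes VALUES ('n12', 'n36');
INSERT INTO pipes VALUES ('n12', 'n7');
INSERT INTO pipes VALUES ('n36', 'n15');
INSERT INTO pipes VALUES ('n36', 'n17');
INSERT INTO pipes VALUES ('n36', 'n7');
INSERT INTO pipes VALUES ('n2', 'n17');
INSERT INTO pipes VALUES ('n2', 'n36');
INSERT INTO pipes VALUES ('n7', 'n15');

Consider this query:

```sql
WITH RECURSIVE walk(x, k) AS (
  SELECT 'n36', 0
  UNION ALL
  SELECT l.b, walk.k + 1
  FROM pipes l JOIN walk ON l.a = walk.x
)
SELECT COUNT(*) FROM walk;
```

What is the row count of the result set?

Base: (n36, k=0).
Iteration 1: edges from {n36} -> (n15, k=1), (n17, k=1), (n7, k=1).
Iteration 2: edges from {n15,n17,n7} -> (n15, k=2).
Iteration 3: no outgoing edges from {n15}; recursion stops.
Total rows emitted: 5.

5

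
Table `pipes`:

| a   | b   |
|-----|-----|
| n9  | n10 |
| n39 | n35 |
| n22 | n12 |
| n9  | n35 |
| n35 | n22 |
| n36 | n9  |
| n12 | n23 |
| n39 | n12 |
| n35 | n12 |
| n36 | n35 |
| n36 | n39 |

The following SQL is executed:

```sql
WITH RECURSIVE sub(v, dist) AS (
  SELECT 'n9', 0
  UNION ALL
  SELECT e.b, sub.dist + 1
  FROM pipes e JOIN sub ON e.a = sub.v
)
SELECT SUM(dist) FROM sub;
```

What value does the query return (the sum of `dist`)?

16

Base: (n9, dist=0).
Iteration 1: edges from {n9} -> (n10, dist=1), (n35, dist=1).
Iteration 2: edges from {n10,n35} -> (n12, dist=2), (n22, dist=2).
Iteration 3: edges from {n12,n22} -> (n12, dist=3), (n23, dist=3).
Iteration 4: edges from {n12,n23} -> (n23, dist=4).
Iteration 5: no outgoing edges from {n23}; recursion stops.
SUM(dist) = 0 + 1 + 1 + 2 + 2 + 3 + 3 + 4 = 16.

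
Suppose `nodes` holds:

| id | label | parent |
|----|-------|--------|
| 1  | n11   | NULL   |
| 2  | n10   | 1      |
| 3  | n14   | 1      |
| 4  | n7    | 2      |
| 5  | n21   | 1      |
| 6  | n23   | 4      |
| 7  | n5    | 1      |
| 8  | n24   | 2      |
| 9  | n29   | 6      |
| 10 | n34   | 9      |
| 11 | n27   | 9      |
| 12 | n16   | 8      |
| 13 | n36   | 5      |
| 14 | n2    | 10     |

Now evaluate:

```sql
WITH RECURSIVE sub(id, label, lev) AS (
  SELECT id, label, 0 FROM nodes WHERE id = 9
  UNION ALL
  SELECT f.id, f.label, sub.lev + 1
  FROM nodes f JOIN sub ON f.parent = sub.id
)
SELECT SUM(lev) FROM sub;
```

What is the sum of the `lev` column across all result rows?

4

Base: id=9 (n29) at lev 0.
Iteration 1: rows with parent in {9} -> n34 (id 10, lev 1), n27 (id 11, lev 1).
Iteration 2: rows with parent in {10,11} -> n2 (id 14, lev 2).
Iteration 3: no rows with parent in {14}; recursion stops.
SUM(lev) = 0 + 1 + 1 + 2 = 4.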